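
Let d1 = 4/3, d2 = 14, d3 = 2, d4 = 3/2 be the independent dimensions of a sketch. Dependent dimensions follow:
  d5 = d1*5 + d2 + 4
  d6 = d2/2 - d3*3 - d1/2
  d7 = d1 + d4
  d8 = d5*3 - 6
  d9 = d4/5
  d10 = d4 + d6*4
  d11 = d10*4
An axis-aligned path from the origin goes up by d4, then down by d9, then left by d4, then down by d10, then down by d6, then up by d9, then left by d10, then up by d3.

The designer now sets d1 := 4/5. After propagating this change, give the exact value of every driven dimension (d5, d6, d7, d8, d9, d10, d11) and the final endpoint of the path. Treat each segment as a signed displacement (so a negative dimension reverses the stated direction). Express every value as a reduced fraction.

d5 = 22
d6 = 3/5
d7 = 23/10
d8 = 60
d9 = 3/10
d10 = 39/10
d11 = 78/5
endpoint = (-27/5, -1)

Apply edit: d1 := 4/5
  d5 = d1*5 + d2 + 4 = 22
  d6 = d2/2 - d3*3 - d1/2 = 3/5
  d7 = d1 + d4 = 23/10
  d8 = d5*3 - 6 = 60
  d9 = d4/5 = 3/10
  d10 = d4 + d6*4 = 39/10
  d11 = d10*4 = 78/5
Walk from origin (0, 0):
  seg 1: up by d4 = 3/2 → (0, 3/2)
  seg 2: down by d9 = 3/10 → (0, 6/5)
  seg 3: left by d4 = 3/2 → (-3/2, 6/5)
  seg 4: down by d10 = 39/10 → (-3/2, -27/10)
  seg 5: down by d6 = 3/5 → (-3/2, -33/10)
  seg 6: up by d9 = 3/10 → (-3/2, -3)
  seg 7: left by d10 = 39/10 → (-27/5, -3)
  seg 8: up by d3 = 2 → (-27/5, -1)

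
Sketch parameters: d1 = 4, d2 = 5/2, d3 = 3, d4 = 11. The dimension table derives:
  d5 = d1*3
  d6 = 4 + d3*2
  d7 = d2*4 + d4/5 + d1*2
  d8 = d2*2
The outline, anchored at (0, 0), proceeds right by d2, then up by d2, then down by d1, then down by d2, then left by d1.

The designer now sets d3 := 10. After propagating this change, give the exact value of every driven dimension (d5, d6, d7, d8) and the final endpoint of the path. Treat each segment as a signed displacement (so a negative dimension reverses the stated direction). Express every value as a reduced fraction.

Apply edit: d3 := 10
  d5 = d1*3 = 12
  d6 = 4 + d3*2 = 24
  d7 = d2*4 + d4/5 + d1*2 = 101/5
  d8 = d2*2 = 5
Walk from origin (0, 0):
  seg 1: right by d2 = 5/2 → (5/2, 0)
  seg 2: up by d2 = 5/2 → (5/2, 5/2)
  seg 3: down by d1 = 4 → (5/2, -3/2)
  seg 4: down by d2 = 5/2 → (5/2, -4)
  seg 5: left by d1 = 4 → (-3/2, -4)

d5 = 12
d6 = 24
d7 = 101/5
d8 = 5
endpoint = (-3/2, -4)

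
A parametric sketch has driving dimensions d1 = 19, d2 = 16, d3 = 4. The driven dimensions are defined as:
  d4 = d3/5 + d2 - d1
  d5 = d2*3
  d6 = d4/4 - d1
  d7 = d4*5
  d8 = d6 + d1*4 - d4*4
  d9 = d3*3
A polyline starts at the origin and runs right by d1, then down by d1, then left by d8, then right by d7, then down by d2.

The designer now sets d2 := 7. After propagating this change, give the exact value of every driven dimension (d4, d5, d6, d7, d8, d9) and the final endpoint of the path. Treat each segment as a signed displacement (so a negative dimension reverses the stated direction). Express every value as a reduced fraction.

Apply edit: d2 := 7
  d4 = d3/5 + d2 - d1 = -56/5
  d5 = d2*3 = 21
  d6 = d4/4 - d1 = -109/5
  d7 = d4*5 = -56
  d8 = d6 + d1*4 - d4*4 = 99
  d9 = d3*3 = 12
Walk from origin (0, 0):
  seg 1: right by d1 = 19 → (19, 0)
  seg 2: down by d1 = 19 → (19, -19)
  seg 3: left by d8 = 99 → (-80, -19)
  seg 4: right by d7 = -56 → (-136, -19)
  seg 5: down by d2 = 7 → (-136, -26)

d4 = -56/5
d5 = 21
d6 = -109/5
d7 = -56
d8 = 99
d9 = 12
endpoint = (-136, -26)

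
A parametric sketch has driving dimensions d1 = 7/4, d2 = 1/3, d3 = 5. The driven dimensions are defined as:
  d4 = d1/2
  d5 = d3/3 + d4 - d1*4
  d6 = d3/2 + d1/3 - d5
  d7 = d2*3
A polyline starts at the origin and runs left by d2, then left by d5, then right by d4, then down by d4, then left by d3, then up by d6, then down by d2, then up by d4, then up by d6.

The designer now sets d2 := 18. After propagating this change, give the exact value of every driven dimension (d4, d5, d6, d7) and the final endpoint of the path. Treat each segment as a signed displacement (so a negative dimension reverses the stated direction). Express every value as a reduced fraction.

Apply edit: d2 := 18
  d4 = d1/2 = 7/8
  d5 = d3/3 + d4 - d1*4 = -107/24
  d6 = d3/2 + d1/3 - d5 = 181/24
  d7 = d2*3 = 54
Walk from origin (0, 0):
  seg 1: left by d2 = 18 → (-18, 0)
  seg 2: left by d5 = -107/24 → (-325/24, 0)
  seg 3: right by d4 = 7/8 → (-38/3, 0)
  seg 4: down by d4 = 7/8 → (-38/3, -7/8)
  seg 5: left by d3 = 5 → (-53/3, -7/8)
  seg 6: up by d6 = 181/24 → (-53/3, 20/3)
  seg 7: down by d2 = 18 → (-53/3, -34/3)
  seg 8: up by d4 = 7/8 → (-53/3, -251/24)
  seg 9: up by d6 = 181/24 → (-53/3, -35/12)

d4 = 7/8
d5 = -107/24
d6 = 181/24
d7 = 54
endpoint = (-53/3, -35/12)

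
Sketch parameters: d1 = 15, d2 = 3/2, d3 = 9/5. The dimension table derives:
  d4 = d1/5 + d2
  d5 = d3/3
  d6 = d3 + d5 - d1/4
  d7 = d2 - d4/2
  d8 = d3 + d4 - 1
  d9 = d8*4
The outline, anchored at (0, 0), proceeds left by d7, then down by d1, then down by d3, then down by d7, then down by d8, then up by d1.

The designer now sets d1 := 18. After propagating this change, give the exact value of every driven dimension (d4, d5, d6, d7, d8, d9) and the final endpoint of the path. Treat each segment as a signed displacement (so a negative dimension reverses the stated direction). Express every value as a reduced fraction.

Apply edit: d1 := 18
  d4 = d1/5 + d2 = 51/10
  d5 = d3/3 = 3/5
  d6 = d3 + d5 - d1/4 = -21/10
  d7 = d2 - d4/2 = -21/20
  d8 = d3 + d4 - 1 = 59/10
  d9 = d8*4 = 118/5
Walk from origin (0, 0):
  seg 1: left by d7 = -21/20 → (21/20, 0)
  seg 2: down by d1 = 18 → (21/20, -18)
  seg 3: down by d3 = 9/5 → (21/20, -99/5)
  seg 4: down by d7 = -21/20 → (21/20, -75/4)
  seg 5: down by d8 = 59/10 → (21/20, -493/20)
  seg 6: up by d1 = 18 → (21/20, -133/20)

d4 = 51/10
d5 = 3/5
d6 = -21/10
d7 = -21/20
d8 = 59/10
d9 = 118/5
endpoint = (21/20, -133/20)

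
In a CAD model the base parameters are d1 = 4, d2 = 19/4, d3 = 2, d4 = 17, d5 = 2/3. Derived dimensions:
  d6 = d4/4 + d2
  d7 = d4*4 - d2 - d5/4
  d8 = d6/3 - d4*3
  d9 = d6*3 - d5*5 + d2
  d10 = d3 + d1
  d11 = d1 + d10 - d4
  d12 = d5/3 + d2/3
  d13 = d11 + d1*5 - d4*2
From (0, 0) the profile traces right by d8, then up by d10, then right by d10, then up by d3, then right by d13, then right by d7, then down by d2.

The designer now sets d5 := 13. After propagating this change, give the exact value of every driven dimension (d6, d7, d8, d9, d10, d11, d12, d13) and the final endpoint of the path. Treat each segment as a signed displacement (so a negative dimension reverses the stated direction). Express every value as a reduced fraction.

d6 = 9
d7 = 60
d8 = -48
d9 = -133/4
d10 = 6
d11 = -7
d12 = 71/12
d13 = -21
endpoint = (-3, 13/4)

Apply edit: d5 := 13
  d6 = d4/4 + d2 = 9
  d7 = d4*4 - d2 - d5/4 = 60
  d8 = d6/3 - d4*3 = -48
  d9 = d6*3 - d5*5 + d2 = -133/4
  d10 = d3 + d1 = 6
  d11 = d1 + d10 - d4 = -7
  d12 = d5/3 + d2/3 = 71/12
  d13 = d11 + d1*5 - d4*2 = -21
Walk from origin (0, 0):
  seg 1: right by d8 = -48 → (-48, 0)
  seg 2: up by d10 = 6 → (-48, 6)
  seg 3: right by d10 = 6 → (-42, 6)
  seg 4: up by d3 = 2 → (-42, 8)
  seg 5: right by d13 = -21 → (-63, 8)
  seg 6: right by d7 = 60 → (-3, 8)
  seg 7: down by d2 = 19/4 → (-3, 13/4)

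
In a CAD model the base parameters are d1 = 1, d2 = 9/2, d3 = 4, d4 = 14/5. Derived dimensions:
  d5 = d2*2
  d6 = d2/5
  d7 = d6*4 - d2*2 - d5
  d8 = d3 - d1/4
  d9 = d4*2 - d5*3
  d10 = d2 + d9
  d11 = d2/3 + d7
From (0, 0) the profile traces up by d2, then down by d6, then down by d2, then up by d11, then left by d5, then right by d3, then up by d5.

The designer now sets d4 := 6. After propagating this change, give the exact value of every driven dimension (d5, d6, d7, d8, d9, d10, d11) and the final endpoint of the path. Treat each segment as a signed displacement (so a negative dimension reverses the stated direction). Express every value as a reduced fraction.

d5 = 9
d6 = 9/10
d7 = -72/5
d8 = 15/4
d9 = -15
d10 = -21/2
d11 = -129/10
endpoint = (-5, -24/5)

Apply edit: d4 := 6
  d5 = d2*2 = 9
  d6 = d2/5 = 9/10
  d7 = d6*4 - d2*2 - d5 = -72/5
  d8 = d3 - d1/4 = 15/4
  d9 = d4*2 - d5*3 = -15
  d10 = d2 + d9 = -21/2
  d11 = d2/3 + d7 = -129/10
Walk from origin (0, 0):
  seg 1: up by d2 = 9/2 → (0, 9/2)
  seg 2: down by d6 = 9/10 → (0, 18/5)
  seg 3: down by d2 = 9/2 → (0, -9/10)
  seg 4: up by d11 = -129/10 → (0, -69/5)
  seg 5: left by d5 = 9 → (-9, -69/5)
  seg 6: right by d3 = 4 → (-5, -69/5)
  seg 7: up by d5 = 9 → (-5, -24/5)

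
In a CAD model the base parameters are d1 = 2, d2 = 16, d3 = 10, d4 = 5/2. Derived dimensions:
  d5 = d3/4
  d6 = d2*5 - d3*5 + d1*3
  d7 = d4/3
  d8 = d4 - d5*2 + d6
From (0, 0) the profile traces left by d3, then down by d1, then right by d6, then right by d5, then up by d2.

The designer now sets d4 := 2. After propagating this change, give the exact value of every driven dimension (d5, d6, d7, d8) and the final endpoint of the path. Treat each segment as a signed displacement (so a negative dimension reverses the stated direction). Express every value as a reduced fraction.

d5 = 5/2
d6 = 36
d7 = 2/3
d8 = 33
endpoint = (57/2, 14)

Apply edit: d4 := 2
  d5 = d3/4 = 5/2
  d6 = d2*5 - d3*5 + d1*3 = 36
  d7 = d4/3 = 2/3
  d8 = d4 - d5*2 + d6 = 33
Walk from origin (0, 0):
  seg 1: left by d3 = 10 → (-10, 0)
  seg 2: down by d1 = 2 → (-10, -2)
  seg 3: right by d6 = 36 → (26, -2)
  seg 4: right by d5 = 5/2 → (57/2, -2)
  seg 5: up by d2 = 16 → (57/2, 14)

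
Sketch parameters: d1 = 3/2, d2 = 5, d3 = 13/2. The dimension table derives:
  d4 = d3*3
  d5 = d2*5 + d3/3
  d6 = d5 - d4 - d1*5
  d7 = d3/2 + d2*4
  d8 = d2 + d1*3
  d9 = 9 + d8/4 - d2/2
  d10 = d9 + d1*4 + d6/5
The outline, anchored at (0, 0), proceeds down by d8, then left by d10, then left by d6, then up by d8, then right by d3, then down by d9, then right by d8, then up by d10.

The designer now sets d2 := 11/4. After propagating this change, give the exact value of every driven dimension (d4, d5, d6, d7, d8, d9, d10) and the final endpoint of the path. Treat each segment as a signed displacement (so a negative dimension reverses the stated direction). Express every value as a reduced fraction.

Apply edit: d2 := 11/4
  d4 = d3*3 = 39/2
  d5 = d2*5 + d3/3 = 191/12
  d6 = d5 - d4 - d1*5 = -133/12
  d7 = d3/2 + d2*4 = 57/4
  d8 = d2 + d1*3 = 29/4
  d9 = 9 + d8/4 - d2/2 = 151/16
  d10 = d9 + d1*4 + d6/5 = 3173/240
Walk from origin (0, 0):
  seg 1: down by d8 = 29/4 → (0, -29/4)
  seg 2: left by d10 = 3173/240 → (-3173/240, -29/4)
  seg 3: left by d6 = -133/12 → (-171/80, -29/4)
  seg 4: up by d8 = 29/4 → (-171/80, 0)
  seg 5: right by d3 = 13/2 → (349/80, 0)
  seg 6: down by d9 = 151/16 → (349/80, -151/16)
  seg 7: right by d8 = 29/4 → (929/80, -151/16)
  seg 8: up by d10 = 3173/240 → (929/80, 227/60)

d4 = 39/2
d5 = 191/12
d6 = -133/12
d7 = 57/4
d8 = 29/4
d9 = 151/16
d10 = 3173/240
endpoint = (929/80, 227/60)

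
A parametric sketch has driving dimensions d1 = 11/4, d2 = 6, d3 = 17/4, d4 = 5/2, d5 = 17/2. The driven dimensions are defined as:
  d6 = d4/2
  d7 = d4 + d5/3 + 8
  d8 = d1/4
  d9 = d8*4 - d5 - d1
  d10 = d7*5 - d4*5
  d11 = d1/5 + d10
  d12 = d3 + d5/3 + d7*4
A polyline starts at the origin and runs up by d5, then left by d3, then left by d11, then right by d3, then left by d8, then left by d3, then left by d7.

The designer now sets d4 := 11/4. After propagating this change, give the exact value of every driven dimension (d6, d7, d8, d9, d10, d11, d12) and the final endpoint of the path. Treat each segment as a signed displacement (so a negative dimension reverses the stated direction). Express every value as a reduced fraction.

d6 = 11/8
d7 = 163/12
d8 = 11/16
d9 = -17/2
d10 = 325/6
d11 = 3283/60
d12 = 737/12
endpoint = (-5859/80, 17/2)

Apply edit: d4 := 11/4
  d6 = d4/2 = 11/8
  d7 = d4 + d5/3 + 8 = 163/12
  d8 = d1/4 = 11/16
  d9 = d8*4 - d5 - d1 = -17/2
  d10 = d7*5 - d4*5 = 325/6
  d11 = d1/5 + d10 = 3283/60
  d12 = d3 + d5/3 + d7*4 = 737/12
Walk from origin (0, 0):
  seg 1: up by d5 = 17/2 → (0, 17/2)
  seg 2: left by d3 = 17/4 → (-17/4, 17/2)
  seg 3: left by d11 = 3283/60 → (-1769/30, 17/2)
  seg 4: right by d3 = 17/4 → (-3283/60, 17/2)
  seg 5: left by d8 = 11/16 → (-13297/240, 17/2)
  seg 6: left by d3 = 17/4 → (-14317/240, 17/2)
  seg 7: left by d7 = 163/12 → (-5859/80, 17/2)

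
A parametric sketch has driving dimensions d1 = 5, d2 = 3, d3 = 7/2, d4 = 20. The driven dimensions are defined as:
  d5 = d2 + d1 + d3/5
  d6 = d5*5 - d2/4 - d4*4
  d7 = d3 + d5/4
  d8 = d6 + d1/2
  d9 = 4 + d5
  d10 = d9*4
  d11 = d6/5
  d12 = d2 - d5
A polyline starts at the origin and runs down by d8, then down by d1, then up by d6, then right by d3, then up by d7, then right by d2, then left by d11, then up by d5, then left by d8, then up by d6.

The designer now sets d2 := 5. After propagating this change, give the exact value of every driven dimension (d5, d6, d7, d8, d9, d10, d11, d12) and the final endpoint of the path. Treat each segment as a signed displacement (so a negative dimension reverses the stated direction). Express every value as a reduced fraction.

Apply edit: d2 := 5
  d5 = d2 + d1 + d3/5 = 107/10
  d6 = d5*5 - d2/4 - d4*4 = -111/4
  d7 = d3 + d5/4 = 247/40
  d8 = d6 + d1/2 = -101/4
  d9 = 4 + d5 = 147/10
  d10 = d9*4 = 294/5
  d11 = d6/5 = -111/20
  d12 = d2 - d5 = -57/10
Walk from origin (0, 0):
  seg 1: down by d8 = -101/4 → (0, 101/4)
  seg 2: down by d1 = 5 → (0, 81/4)
  seg 3: up by d6 = -111/4 → (0, -15/2)
  seg 4: right by d3 = 7/2 → (7/2, -15/2)
  seg 5: up by d7 = 247/40 → (7/2, -53/40)
  seg 6: right by d2 = 5 → (17/2, -53/40)
  seg 7: left by d11 = -111/20 → (281/20, -53/40)
  seg 8: up by d5 = 107/10 → (281/20, 75/8)
  seg 9: left by d8 = -101/4 → (393/10, 75/8)
  seg 10: up by d6 = -111/4 → (393/10, -147/8)

d5 = 107/10
d6 = -111/4
d7 = 247/40
d8 = -101/4
d9 = 147/10
d10 = 294/5
d11 = -111/20
d12 = -57/10
endpoint = (393/10, -147/8)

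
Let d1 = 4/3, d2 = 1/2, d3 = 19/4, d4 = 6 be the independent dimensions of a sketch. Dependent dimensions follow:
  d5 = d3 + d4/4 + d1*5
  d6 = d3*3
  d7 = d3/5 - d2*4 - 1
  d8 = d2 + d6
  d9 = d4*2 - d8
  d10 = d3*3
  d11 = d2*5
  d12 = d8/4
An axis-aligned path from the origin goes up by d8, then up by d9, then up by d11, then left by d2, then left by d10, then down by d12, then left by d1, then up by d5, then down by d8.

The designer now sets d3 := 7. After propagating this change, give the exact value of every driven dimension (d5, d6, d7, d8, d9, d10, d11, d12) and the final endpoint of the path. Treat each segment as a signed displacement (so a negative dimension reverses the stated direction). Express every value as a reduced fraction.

d5 = 91/6
d6 = 21
d7 = -8/5
d8 = 43/2
d9 = -19/2
d10 = 21
d11 = 5/2
d12 = 43/8
endpoint = (-137/6, 67/24)

Apply edit: d3 := 7
  d5 = d3 + d4/4 + d1*5 = 91/6
  d6 = d3*3 = 21
  d7 = d3/5 - d2*4 - 1 = -8/5
  d8 = d2 + d6 = 43/2
  d9 = d4*2 - d8 = -19/2
  d10 = d3*3 = 21
  d11 = d2*5 = 5/2
  d12 = d8/4 = 43/8
Walk from origin (0, 0):
  seg 1: up by d8 = 43/2 → (0, 43/2)
  seg 2: up by d9 = -19/2 → (0, 12)
  seg 3: up by d11 = 5/2 → (0, 29/2)
  seg 4: left by d2 = 1/2 → (-1/2, 29/2)
  seg 5: left by d10 = 21 → (-43/2, 29/2)
  seg 6: down by d12 = 43/8 → (-43/2, 73/8)
  seg 7: left by d1 = 4/3 → (-137/6, 73/8)
  seg 8: up by d5 = 91/6 → (-137/6, 583/24)
  seg 9: down by d8 = 43/2 → (-137/6, 67/24)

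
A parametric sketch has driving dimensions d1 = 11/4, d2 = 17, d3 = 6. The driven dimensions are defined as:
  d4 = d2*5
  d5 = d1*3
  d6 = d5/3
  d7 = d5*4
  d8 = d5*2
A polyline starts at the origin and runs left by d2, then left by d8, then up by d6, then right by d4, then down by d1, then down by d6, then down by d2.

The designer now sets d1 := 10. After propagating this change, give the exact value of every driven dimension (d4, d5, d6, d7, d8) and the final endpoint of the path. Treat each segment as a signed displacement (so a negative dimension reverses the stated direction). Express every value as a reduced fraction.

Apply edit: d1 := 10
  d4 = d2*5 = 85
  d5 = d1*3 = 30
  d6 = d5/3 = 10
  d7 = d5*4 = 120
  d8 = d5*2 = 60
Walk from origin (0, 0):
  seg 1: left by d2 = 17 → (-17, 0)
  seg 2: left by d8 = 60 → (-77, 0)
  seg 3: up by d6 = 10 → (-77, 10)
  seg 4: right by d4 = 85 → (8, 10)
  seg 5: down by d1 = 10 → (8, 0)
  seg 6: down by d6 = 10 → (8, -10)
  seg 7: down by d2 = 17 → (8, -27)

d4 = 85
d5 = 30
d6 = 10
d7 = 120
d8 = 60
endpoint = (8, -27)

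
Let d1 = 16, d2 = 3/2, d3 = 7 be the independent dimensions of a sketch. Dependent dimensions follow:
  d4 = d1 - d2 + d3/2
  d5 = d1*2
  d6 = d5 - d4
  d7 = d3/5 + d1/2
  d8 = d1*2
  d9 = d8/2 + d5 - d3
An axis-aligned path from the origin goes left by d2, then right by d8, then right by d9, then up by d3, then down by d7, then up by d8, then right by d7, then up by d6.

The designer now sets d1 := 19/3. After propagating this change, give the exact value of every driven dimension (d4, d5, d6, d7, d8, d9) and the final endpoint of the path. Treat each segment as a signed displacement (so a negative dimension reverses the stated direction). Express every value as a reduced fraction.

Apply edit: d1 := 19/3
  d4 = d1 - d2 + d3/2 = 25/3
  d5 = d1*2 = 38/3
  d6 = d5 - d4 = 13/3
  d7 = d3/5 + d1/2 = 137/30
  d8 = d1*2 = 38/3
  d9 = d8/2 + d5 - d3 = 12
Walk from origin (0, 0):
  seg 1: left by d2 = 3/2 → (-3/2, 0)
  seg 2: right by d8 = 38/3 → (67/6, 0)
  seg 3: right by d9 = 12 → (139/6, 0)
  seg 4: up by d3 = 7 → (139/6, 7)
  seg 5: down by d7 = 137/30 → (139/6, 73/30)
  seg 6: up by d8 = 38/3 → (139/6, 151/10)
  seg 7: right by d7 = 137/30 → (416/15, 151/10)
  seg 8: up by d6 = 13/3 → (416/15, 583/30)

d4 = 25/3
d5 = 38/3
d6 = 13/3
d7 = 137/30
d8 = 38/3
d9 = 12
endpoint = (416/15, 583/30)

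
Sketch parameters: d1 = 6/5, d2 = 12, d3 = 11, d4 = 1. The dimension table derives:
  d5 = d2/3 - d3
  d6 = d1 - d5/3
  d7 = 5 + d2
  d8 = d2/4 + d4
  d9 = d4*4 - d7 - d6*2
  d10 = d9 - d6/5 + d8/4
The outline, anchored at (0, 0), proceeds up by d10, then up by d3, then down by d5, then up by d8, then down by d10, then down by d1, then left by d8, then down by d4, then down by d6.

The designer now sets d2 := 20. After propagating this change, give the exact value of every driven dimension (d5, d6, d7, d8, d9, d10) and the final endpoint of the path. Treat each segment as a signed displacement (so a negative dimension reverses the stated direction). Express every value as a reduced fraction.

Apply edit: d2 := 20
  d5 = d2/3 - d3 = -13/3
  d6 = d1 - d5/3 = 119/45
  d7 = 5 + d2 = 25
  d8 = d2/4 + d4 = 6
  d9 = d4*4 - d7 - d6*2 = -1183/45
  d10 = d9 - d6/5 + d8/4 = -11393/450
Walk from origin (0, 0):
  seg 1: up by d10 = -11393/450 → (0, -11393/450)
  seg 2: up by d3 = 11 → (0, -6443/450)
  seg 3: down by d5 = -13/3 → (0, -4493/450)
  seg 4: up by d8 = 6 → (0, -1793/450)
  seg 5: down by d10 = -11393/450 → (0, 64/3)
  seg 6: down by d1 = 6/5 → (0, 302/15)
  seg 7: left by d8 = 6 → (-6, 302/15)
  seg 8: down by d4 = 1 → (-6, 287/15)
  seg 9: down by d6 = 119/45 → (-6, 742/45)

d5 = -13/3
d6 = 119/45
d7 = 25
d8 = 6
d9 = -1183/45
d10 = -11393/450
endpoint = (-6, 742/45)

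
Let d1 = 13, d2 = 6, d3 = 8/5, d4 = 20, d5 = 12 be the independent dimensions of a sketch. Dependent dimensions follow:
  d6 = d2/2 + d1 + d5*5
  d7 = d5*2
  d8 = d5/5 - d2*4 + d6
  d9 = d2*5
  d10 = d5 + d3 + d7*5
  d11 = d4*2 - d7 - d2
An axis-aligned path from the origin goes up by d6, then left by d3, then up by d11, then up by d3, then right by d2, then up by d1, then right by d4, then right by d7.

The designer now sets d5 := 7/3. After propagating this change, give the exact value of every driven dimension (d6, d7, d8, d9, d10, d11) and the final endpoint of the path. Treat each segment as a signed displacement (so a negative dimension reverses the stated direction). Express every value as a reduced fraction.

Apply edit: d5 := 7/3
  d6 = d2/2 + d1 + d5*5 = 83/3
  d7 = d5*2 = 14/3
  d8 = d5/5 - d2*4 + d6 = 62/15
  d9 = d2*5 = 30
  d10 = d5 + d3 + d7*5 = 409/15
  d11 = d4*2 - d7 - d2 = 88/3
Walk from origin (0, 0):
  seg 1: up by d6 = 83/3 → (0, 83/3)
  seg 2: left by d3 = 8/5 → (-8/5, 83/3)
  seg 3: up by d11 = 88/3 → (-8/5, 57)
  seg 4: up by d3 = 8/5 → (-8/5, 293/5)
  seg 5: right by d2 = 6 → (22/5, 293/5)
  seg 6: up by d1 = 13 → (22/5, 358/5)
  seg 7: right by d4 = 20 → (122/5, 358/5)
  seg 8: right by d7 = 14/3 → (436/15, 358/5)

d6 = 83/3
d7 = 14/3
d8 = 62/15
d9 = 30
d10 = 409/15
d11 = 88/3
endpoint = (436/15, 358/5)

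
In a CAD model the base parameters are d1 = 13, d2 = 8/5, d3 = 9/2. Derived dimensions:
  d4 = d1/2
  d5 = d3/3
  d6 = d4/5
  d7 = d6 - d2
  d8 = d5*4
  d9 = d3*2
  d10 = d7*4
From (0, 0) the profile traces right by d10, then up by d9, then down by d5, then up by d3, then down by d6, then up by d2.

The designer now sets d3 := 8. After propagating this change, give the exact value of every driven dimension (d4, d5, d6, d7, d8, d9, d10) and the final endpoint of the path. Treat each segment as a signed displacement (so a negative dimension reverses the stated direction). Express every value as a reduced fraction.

Apply edit: d3 := 8
  d4 = d1/2 = 13/2
  d5 = d3/3 = 8/3
  d6 = d4/5 = 13/10
  d7 = d6 - d2 = -3/10
  d8 = d5*4 = 32/3
  d9 = d3*2 = 16
  d10 = d7*4 = -6/5
Walk from origin (0, 0):
  seg 1: right by d10 = -6/5 → (-6/5, 0)
  seg 2: up by d9 = 16 → (-6/5, 16)
  seg 3: down by d5 = 8/3 → (-6/5, 40/3)
  seg 4: up by d3 = 8 → (-6/5, 64/3)
  seg 5: down by d6 = 13/10 → (-6/5, 601/30)
  seg 6: up by d2 = 8/5 → (-6/5, 649/30)

d4 = 13/2
d5 = 8/3
d6 = 13/10
d7 = -3/10
d8 = 32/3
d9 = 16
d10 = -6/5
endpoint = (-6/5, 649/30)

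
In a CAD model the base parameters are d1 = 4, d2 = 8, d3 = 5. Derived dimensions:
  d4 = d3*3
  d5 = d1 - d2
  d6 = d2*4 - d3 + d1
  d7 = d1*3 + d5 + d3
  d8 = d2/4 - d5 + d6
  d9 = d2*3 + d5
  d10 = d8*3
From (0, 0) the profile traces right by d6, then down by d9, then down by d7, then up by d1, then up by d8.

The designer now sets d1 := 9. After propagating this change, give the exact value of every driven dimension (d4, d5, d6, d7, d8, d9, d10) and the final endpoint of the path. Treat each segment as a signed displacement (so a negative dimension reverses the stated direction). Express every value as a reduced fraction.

Apply edit: d1 := 9
  d4 = d3*3 = 15
  d5 = d1 - d2 = 1
  d6 = d2*4 - d3 + d1 = 36
  d7 = d1*3 + d5 + d3 = 33
  d8 = d2/4 - d5 + d6 = 37
  d9 = d2*3 + d5 = 25
  d10 = d8*3 = 111
Walk from origin (0, 0):
  seg 1: right by d6 = 36 → (36, 0)
  seg 2: down by d9 = 25 → (36, -25)
  seg 3: down by d7 = 33 → (36, -58)
  seg 4: up by d1 = 9 → (36, -49)
  seg 5: up by d8 = 37 → (36, -12)

d4 = 15
d5 = 1
d6 = 36
d7 = 33
d8 = 37
d9 = 25
d10 = 111
endpoint = (36, -12)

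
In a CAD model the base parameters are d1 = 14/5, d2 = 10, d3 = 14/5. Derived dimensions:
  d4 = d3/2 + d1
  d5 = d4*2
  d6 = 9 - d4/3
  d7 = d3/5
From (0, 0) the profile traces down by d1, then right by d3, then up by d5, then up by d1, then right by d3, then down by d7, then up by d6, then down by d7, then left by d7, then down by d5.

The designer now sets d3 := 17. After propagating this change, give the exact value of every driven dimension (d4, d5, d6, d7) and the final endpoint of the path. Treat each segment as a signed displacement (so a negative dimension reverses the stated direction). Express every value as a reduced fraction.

d4 = 113/10
d5 = 113/5
d6 = 157/30
d7 = 17/5
endpoint = (153/5, -47/30)

Apply edit: d3 := 17
  d4 = d3/2 + d1 = 113/10
  d5 = d4*2 = 113/5
  d6 = 9 - d4/3 = 157/30
  d7 = d3/5 = 17/5
Walk from origin (0, 0):
  seg 1: down by d1 = 14/5 → (0, -14/5)
  seg 2: right by d3 = 17 → (17, -14/5)
  seg 3: up by d5 = 113/5 → (17, 99/5)
  seg 4: up by d1 = 14/5 → (17, 113/5)
  seg 5: right by d3 = 17 → (34, 113/5)
  seg 6: down by d7 = 17/5 → (34, 96/5)
  seg 7: up by d6 = 157/30 → (34, 733/30)
  seg 8: down by d7 = 17/5 → (34, 631/30)
  seg 9: left by d7 = 17/5 → (153/5, 631/30)
  seg 10: down by d5 = 113/5 → (153/5, -47/30)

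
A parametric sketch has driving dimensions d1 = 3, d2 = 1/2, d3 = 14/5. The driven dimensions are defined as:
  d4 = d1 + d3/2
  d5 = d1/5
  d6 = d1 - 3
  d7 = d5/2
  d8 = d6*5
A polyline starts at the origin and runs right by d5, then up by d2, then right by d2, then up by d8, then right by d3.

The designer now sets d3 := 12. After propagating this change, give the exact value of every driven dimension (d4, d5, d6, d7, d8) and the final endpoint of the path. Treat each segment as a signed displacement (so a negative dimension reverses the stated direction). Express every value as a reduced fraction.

d4 = 9
d5 = 3/5
d6 = 0
d7 = 3/10
d8 = 0
endpoint = (131/10, 1/2)

Apply edit: d3 := 12
  d4 = d1 + d3/2 = 9
  d5 = d1/5 = 3/5
  d6 = d1 - 3 = 0
  d7 = d5/2 = 3/10
  d8 = d6*5 = 0
Walk from origin (0, 0):
  seg 1: right by d5 = 3/5 → (3/5, 0)
  seg 2: up by d2 = 1/2 → (3/5, 1/2)
  seg 3: right by d2 = 1/2 → (11/10, 1/2)
  seg 4: up by d8 = 0 → (11/10, 1/2)
  seg 5: right by d3 = 12 → (131/10, 1/2)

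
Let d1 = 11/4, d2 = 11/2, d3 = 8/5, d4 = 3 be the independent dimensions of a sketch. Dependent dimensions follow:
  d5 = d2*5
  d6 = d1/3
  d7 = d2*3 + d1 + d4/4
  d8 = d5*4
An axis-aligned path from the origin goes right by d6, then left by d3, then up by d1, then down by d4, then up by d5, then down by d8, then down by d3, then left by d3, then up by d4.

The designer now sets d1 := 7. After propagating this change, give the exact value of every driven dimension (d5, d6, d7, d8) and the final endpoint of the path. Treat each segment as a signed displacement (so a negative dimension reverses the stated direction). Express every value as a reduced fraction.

Apply edit: d1 := 7
  d5 = d2*5 = 55/2
  d6 = d1/3 = 7/3
  d7 = d2*3 + d1 + d4/4 = 97/4
  d8 = d5*4 = 110
Walk from origin (0, 0):
  seg 1: right by d6 = 7/3 → (7/3, 0)
  seg 2: left by d3 = 8/5 → (11/15, 0)
  seg 3: up by d1 = 7 → (11/15, 7)
  seg 4: down by d4 = 3 → (11/15, 4)
  seg 5: up by d5 = 55/2 → (11/15, 63/2)
  seg 6: down by d8 = 110 → (11/15, -157/2)
  seg 7: down by d3 = 8/5 → (11/15, -801/10)
  seg 8: left by d3 = 8/5 → (-13/15, -801/10)
  seg 9: up by d4 = 3 → (-13/15, -771/10)

d5 = 55/2
d6 = 7/3
d7 = 97/4
d8 = 110
endpoint = (-13/15, -771/10)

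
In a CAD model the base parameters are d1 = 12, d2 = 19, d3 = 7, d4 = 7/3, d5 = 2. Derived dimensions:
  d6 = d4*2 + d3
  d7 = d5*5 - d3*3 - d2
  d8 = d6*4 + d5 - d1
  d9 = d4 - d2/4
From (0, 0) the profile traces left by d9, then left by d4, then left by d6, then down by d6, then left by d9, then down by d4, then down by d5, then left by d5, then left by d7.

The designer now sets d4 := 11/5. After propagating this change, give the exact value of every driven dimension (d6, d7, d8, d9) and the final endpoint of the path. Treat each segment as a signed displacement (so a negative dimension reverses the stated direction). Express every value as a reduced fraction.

Apply edit: d4 := 11/5
  d6 = d4*2 + d3 = 57/5
  d7 = d5*5 - d3*3 - d2 = -30
  d8 = d6*4 + d5 - d1 = 178/5
  d9 = d4 - d2/4 = -51/20
Walk from origin (0, 0):
  seg 1: left by d9 = -51/20 → (51/20, 0)
  seg 2: left by d4 = 11/5 → (7/20, 0)
  seg 3: left by d6 = 57/5 → (-221/20, 0)
  seg 4: down by d6 = 57/5 → (-221/20, -57/5)
  seg 5: left by d9 = -51/20 → (-17/2, -57/5)
  seg 6: down by d4 = 11/5 → (-17/2, -68/5)
  seg 7: down by d5 = 2 → (-17/2, -78/5)
  seg 8: left by d5 = 2 → (-21/2, -78/5)
  seg 9: left by d7 = -30 → (39/2, -78/5)

d6 = 57/5
d7 = -30
d8 = 178/5
d9 = -51/20
endpoint = (39/2, -78/5)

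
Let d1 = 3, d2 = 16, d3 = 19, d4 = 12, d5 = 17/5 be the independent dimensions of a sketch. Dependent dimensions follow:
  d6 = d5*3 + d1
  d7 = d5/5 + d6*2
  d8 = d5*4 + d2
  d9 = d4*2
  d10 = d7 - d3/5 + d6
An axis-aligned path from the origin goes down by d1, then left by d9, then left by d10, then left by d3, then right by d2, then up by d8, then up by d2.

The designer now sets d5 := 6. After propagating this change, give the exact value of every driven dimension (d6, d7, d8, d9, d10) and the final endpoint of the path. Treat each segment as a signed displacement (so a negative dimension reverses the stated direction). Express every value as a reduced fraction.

d6 = 21
d7 = 216/5
d8 = 40
d9 = 24
d10 = 302/5
endpoint = (-437/5, 53)

Apply edit: d5 := 6
  d6 = d5*3 + d1 = 21
  d7 = d5/5 + d6*2 = 216/5
  d8 = d5*4 + d2 = 40
  d9 = d4*2 = 24
  d10 = d7 - d3/5 + d6 = 302/5
Walk from origin (0, 0):
  seg 1: down by d1 = 3 → (0, -3)
  seg 2: left by d9 = 24 → (-24, -3)
  seg 3: left by d10 = 302/5 → (-422/5, -3)
  seg 4: left by d3 = 19 → (-517/5, -3)
  seg 5: right by d2 = 16 → (-437/5, -3)
  seg 6: up by d8 = 40 → (-437/5, 37)
  seg 7: up by d2 = 16 → (-437/5, 53)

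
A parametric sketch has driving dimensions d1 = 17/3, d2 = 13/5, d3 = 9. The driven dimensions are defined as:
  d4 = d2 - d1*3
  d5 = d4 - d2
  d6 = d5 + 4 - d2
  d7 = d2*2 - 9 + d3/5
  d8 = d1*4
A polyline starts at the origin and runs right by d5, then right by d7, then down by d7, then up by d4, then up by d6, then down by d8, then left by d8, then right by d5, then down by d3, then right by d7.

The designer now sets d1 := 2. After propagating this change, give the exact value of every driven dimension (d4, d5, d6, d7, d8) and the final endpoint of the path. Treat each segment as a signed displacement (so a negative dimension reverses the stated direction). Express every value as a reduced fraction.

Apply edit: d1 := 2
  d4 = d2 - d1*3 = -17/5
  d5 = d4 - d2 = -6
  d6 = d5 + 4 - d2 = -23/5
  d7 = d2*2 - 9 + d3/5 = -2
  d8 = d1*4 = 8
Walk from origin (0, 0):
  seg 1: right by d5 = -6 → (-6, 0)
  seg 2: right by d7 = -2 → (-8, 0)
  seg 3: down by d7 = -2 → (-8, 2)
  seg 4: up by d4 = -17/5 → (-8, -7/5)
  seg 5: up by d6 = -23/5 → (-8, -6)
  seg 6: down by d8 = 8 → (-8, -14)
  seg 7: left by d8 = 8 → (-16, -14)
  seg 8: right by d5 = -6 → (-22, -14)
  seg 9: down by d3 = 9 → (-22, -23)
  seg 10: right by d7 = -2 → (-24, -23)

d4 = -17/5
d5 = -6
d6 = -23/5
d7 = -2
d8 = 8
endpoint = (-24, -23)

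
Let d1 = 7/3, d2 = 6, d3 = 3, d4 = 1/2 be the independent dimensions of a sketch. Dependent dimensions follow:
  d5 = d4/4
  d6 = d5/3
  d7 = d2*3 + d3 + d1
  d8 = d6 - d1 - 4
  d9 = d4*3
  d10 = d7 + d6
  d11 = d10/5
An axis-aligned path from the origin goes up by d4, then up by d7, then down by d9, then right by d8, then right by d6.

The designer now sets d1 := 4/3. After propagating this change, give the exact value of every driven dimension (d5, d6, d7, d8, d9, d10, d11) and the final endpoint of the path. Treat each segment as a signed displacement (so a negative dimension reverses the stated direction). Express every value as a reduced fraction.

d5 = 1/8
d6 = 1/24
d7 = 67/3
d8 = -127/24
d9 = 3/2
d10 = 179/8
d11 = 179/40
endpoint = (-21/4, 64/3)

Apply edit: d1 := 4/3
  d5 = d4/4 = 1/8
  d6 = d5/3 = 1/24
  d7 = d2*3 + d3 + d1 = 67/3
  d8 = d6 - d1 - 4 = -127/24
  d9 = d4*3 = 3/2
  d10 = d7 + d6 = 179/8
  d11 = d10/5 = 179/40
Walk from origin (0, 0):
  seg 1: up by d4 = 1/2 → (0, 1/2)
  seg 2: up by d7 = 67/3 → (0, 137/6)
  seg 3: down by d9 = 3/2 → (0, 64/3)
  seg 4: right by d8 = -127/24 → (-127/24, 64/3)
  seg 5: right by d6 = 1/24 → (-21/4, 64/3)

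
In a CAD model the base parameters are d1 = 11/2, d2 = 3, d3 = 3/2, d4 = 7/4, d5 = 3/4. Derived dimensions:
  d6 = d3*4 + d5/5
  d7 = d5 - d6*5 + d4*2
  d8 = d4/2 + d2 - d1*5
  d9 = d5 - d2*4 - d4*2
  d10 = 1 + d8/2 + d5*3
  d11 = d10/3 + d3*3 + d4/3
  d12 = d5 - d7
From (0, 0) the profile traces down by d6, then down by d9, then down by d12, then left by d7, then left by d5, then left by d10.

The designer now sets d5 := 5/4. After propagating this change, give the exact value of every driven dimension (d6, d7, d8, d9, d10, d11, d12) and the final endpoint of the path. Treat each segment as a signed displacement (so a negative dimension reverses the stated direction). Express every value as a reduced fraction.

d6 = 25/4
d7 = -53/2
d8 = -189/8
d9 = -57/4
d10 = -113/16
d11 = 131/48
d12 = 111/4
endpoint = (517/16, -79/4)

Apply edit: d5 := 5/4
  d6 = d3*4 + d5/5 = 25/4
  d7 = d5 - d6*5 + d4*2 = -53/2
  d8 = d4/2 + d2 - d1*5 = -189/8
  d9 = d5 - d2*4 - d4*2 = -57/4
  d10 = 1 + d8/2 + d5*3 = -113/16
  d11 = d10/3 + d3*3 + d4/3 = 131/48
  d12 = d5 - d7 = 111/4
Walk from origin (0, 0):
  seg 1: down by d6 = 25/4 → (0, -25/4)
  seg 2: down by d9 = -57/4 → (0, 8)
  seg 3: down by d12 = 111/4 → (0, -79/4)
  seg 4: left by d7 = -53/2 → (53/2, -79/4)
  seg 5: left by d5 = 5/4 → (101/4, -79/4)
  seg 6: left by d10 = -113/16 → (517/16, -79/4)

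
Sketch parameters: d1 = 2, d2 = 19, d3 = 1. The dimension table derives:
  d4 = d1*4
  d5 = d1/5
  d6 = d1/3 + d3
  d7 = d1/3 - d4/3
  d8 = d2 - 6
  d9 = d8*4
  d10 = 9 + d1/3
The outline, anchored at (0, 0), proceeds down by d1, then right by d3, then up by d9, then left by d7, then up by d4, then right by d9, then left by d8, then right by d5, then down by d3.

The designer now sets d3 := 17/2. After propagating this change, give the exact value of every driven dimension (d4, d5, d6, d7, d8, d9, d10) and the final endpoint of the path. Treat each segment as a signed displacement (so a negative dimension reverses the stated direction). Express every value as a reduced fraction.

d4 = 8
d5 = 2/5
d6 = 55/6
d7 = -2
d8 = 13
d9 = 52
d10 = 29/3
endpoint = (499/10, 99/2)

Apply edit: d3 := 17/2
  d4 = d1*4 = 8
  d5 = d1/5 = 2/5
  d6 = d1/3 + d3 = 55/6
  d7 = d1/3 - d4/3 = -2
  d8 = d2 - 6 = 13
  d9 = d8*4 = 52
  d10 = 9 + d1/3 = 29/3
Walk from origin (0, 0):
  seg 1: down by d1 = 2 → (0, -2)
  seg 2: right by d3 = 17/2 → (17/2, -2)
  seg 3: up by d9 = 52 → (17/2, 50)
  seg 4: left by d7 = -2 → (21/2, 50)
  seg 5: up by d4 = 8 → (21/2, 58)
  seg 6: right by d9 = 52 → (125/2, 58)
  seg 7: left by d8 = 13 → (99/2, 58)
  seg 8: right by d5 = 2/5 → (499/10, 58)
  seg 9: down by d3 = 17/2 → (499/10, 99/2)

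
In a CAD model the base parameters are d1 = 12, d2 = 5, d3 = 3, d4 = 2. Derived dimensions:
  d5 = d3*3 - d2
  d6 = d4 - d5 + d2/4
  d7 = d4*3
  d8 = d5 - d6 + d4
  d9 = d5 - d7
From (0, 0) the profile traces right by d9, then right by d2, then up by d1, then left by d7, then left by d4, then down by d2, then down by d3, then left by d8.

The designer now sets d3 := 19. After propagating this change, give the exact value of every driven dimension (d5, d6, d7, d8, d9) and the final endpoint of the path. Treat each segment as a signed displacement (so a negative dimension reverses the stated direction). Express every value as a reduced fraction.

Apply edit: d3 := 19
  d5 = d3*3 - d2 = 52
  d6 = d4 - d5 + d2/4 = -195/4
  d7 = d4*3 = 6
  d8 = d5 - d6 + d4 = 411/4
  d9 = d5 - d7 = 46
Walk from origin (0, 0):
  seg 1: right by d9 = 46 → (46, 0)
  seg 2: right by d2 = 5 → (51, 0)
  seg 3: up by d1 = 12 → (51, 12)
  seg 4: left by d7 = 6 → (45, 12)
  seg 5: left by d4 = 2 → (43, 12)
  seg 6: down by d2 = 5 → (43, 7)
  seg 7: down by d3 = 19 → (43, -12)
  seg 8: left by d8 = 411/4 → (-239/4, -12)

d5 = 52
d6 = -195/4
d7 = 6
d8 = 411/4
d9 = 46
endpoint = (-239/4, -12)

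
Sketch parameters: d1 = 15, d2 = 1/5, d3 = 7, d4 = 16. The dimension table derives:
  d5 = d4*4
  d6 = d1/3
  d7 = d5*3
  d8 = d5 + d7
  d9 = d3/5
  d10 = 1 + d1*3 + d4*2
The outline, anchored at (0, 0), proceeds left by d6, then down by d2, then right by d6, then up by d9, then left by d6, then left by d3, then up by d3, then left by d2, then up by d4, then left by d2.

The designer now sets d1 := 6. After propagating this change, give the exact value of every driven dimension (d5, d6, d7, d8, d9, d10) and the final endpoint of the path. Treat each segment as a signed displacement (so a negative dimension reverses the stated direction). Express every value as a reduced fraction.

d5 = 64
d6 = 2
d7 = 192
d8 = 256
d9 = 7/5
d10 = 51
endpoint = (-47/5, 121/5)

Apply edit: d1 := 6
  d5 = d4*4 = 64
  d6 = d1/3 = 2
  d7 = d5*3 = 192
  d8 = d5 + d7 = 256
  d9 = d3/5 = 7/5
  d10 = 1 + d1*3 + d4*2 = 51
Walk from origin (0, 0):
  seg 1: left by d6 = 2 → (-2, 0)
  seg 2: down by d2 = 1/5 → (-2, -1/5)
  seg 3: right by d6 = 2 → (0, -1/5)
  seg 4: up by d9 = 7/5 → (0, 6/5)
  seg 5: left by d6 = 2 → (-2, 6/5)
  seg 6: left by d3 = 7 → (-9, 6/5)
  seg 7: up by d3 = 7 → (-9, 41/5)
  seg 8: left by d2 = 1/5 → (-46/5, 41/5)
  seg 9: up by d4 = 16 → (-46/5, 121/5)
  seg 10: left by d2 = 1/5 → (-47/5, 121/5)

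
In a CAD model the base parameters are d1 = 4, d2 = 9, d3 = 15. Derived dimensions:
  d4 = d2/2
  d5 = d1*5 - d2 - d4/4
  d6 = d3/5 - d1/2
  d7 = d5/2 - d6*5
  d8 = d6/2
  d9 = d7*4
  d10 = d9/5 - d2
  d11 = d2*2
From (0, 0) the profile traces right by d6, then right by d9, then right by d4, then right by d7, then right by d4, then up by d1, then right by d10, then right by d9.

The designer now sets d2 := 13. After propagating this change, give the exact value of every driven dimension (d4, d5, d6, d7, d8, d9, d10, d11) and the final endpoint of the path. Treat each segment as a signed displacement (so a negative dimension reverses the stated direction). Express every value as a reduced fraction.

Apply edit: d2 := 13
  d4 = d2/2 = 13/2
  d5 = d1*5 - d2 - d4/4 = 43/8
  d6 = d3/5 - d1/2 = 1
  d7 = d5/2 - d6*5 = -37/16
  d8 = d6/2 = 1/2
  d9 = d7*4 = -37/4
  d10 = d9/5 - d2 = -297/20
  d11 = d2*2 = 26
Walk from origin (0, 0):
  seg 1: right by d6 = 1 → (1, 0)
  seg 2: right by d9 = -37/4 → (-33/4, 0)
  seg 3: right by d4 = 13/2 → (-7/4, 0)
  seg 4: right by d7 = -37/16 → (-65/16, 0)
  seg 5: right by d4 = 13/2 → (39/16, 0)
  seg 6: up by d1 = 4 → (39/16, 4)
  seg 7: right by d10 = -297/20 → (-993/80, 4)
  seg 8: right by d9 = -37/4 → (-1733/80, 4)

d4 = 13/2
d5 = 43/8
d6 = 1
d7 = -37/16
d8 = 1/2
d9 = -37/4
d10 = -297/20
d11 = 26
endpoint = (-1733/80, 4)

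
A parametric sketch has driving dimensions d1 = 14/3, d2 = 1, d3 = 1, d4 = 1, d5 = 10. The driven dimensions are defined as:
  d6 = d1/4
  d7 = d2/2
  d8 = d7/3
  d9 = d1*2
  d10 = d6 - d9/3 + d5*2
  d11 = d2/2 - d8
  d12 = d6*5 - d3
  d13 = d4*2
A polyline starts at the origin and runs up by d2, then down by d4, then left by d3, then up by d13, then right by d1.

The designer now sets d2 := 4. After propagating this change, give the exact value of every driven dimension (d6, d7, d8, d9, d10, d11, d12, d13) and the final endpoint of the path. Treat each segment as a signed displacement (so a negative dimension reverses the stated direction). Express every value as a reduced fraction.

Apply edit: d2 := 4
  d6 = d1/4 = 7/6
  d7 = d2/2 = 2
  d8 = d7/3 = 2/3
  d9 = d1*2 = 28/3
  d10 = d6 - d9/3 + d5*2 = 325/18
  d11 = d2/2 - d8 = 4/3
  d12 = d6*5 - d3 = 29/6
  d13 = d4*2 = 2
Walk from origin (0, 0):
  seg 1: up by d2 = 4 → (0, 4)
  seg 2: down by d4 = 1 → (0, 3)
  seg 3: left by d3 = 1 → (-1, 3)
  seg 4: up by d13 = 2 → (-1, 5)
  seg 5: right by d1 = 14/3 → (11/3, 5)

d6 = 7/6
d7 = 2
d8 = 2/3
d9 = 28/3
d10 = 325/18
d11 = 4/3
d12 = 29/6
d13 = 2
endpoint = (11/3, 5)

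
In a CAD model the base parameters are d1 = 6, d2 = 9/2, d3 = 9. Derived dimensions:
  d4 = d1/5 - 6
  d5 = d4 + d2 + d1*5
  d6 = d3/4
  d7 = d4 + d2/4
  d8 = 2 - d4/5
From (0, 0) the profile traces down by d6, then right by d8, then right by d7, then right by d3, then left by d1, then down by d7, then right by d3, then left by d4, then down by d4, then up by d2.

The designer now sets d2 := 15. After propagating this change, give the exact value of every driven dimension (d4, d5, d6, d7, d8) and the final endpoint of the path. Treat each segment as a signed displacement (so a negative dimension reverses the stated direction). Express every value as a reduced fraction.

Apply edit: d2 := 15
  d4 = d1/5 - 6 = -24/5
  d5 = d4 + d2 + d1*5 = 201/5
  d6 = d3/4 = 9/4
  d7 = d4 + d2/4 = -21/20
  d8 = 2 - d4/5 = 74/25
Walk from origin (0, 0):
  seg 1: down by d6 = 9/4 → (0, -9/4)
  seg 2: right by d8 = 74/25 → (74/25, -9/4)
  seg 3: right by d7 = -21/20 → (191/100, -9/4)
  seg 4: right by d3 = 9 → (1091/100, -9/4)
  seg 5: left by d1 = 6 → (491/100, -9/4)
  seg 6: down by d7 = -21/20 → (491/100, -6/5)
  seg 7: right by d3 = 9 → (1391/100, -6/5)
  seg 8: left by d4 = -24/5 → (1871/100, -6/5)
  seg 9: down by d4 = -24/5 → (1871/100, 18/5)
  seg 10: up by d2 = 15 → (1871/100, 93/5)

d4 = -24/5
d5 = 201/5
d6 = 9/4
d7 = -21/20
d8 = 74/25
endpoint = (1871/100, 93/5)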